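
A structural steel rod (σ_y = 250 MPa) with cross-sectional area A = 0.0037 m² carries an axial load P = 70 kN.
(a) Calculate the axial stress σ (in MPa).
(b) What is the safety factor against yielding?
(a) Axial stress σ = P/A. Convert P = 70 kN = 70000 N.
  σ = 70000 / 0.0037 = 1.892 × 10⁷ Pa = 18.92 MPa
(b) Safety factor SF = σ_y/σ = 250 / 18.92 = 13.21
Final answer: (a) σ = 18.92 MPa, (b) SF = 13.21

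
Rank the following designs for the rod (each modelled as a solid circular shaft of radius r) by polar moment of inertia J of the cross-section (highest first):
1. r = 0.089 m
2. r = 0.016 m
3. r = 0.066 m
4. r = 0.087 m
Model: a solid circular shaft of radius r, so J = (π·r^4) / 2 (SI units).
  Case 1: J = (π × 0.089^4) / 2 = 9.856 × 10⁻⁵ m⁴
  Case 2: J = (π × 0.016^4) / 2 = 1.029 × 10⁻⁷ m⁴
  Case 3: J = (π × 0.066^4) / 2 = 2.981 × 10⁻⁵ m⁴
  Case 4: J = (π × 0.087^4) / 2 = 8.999 × 10⁻⁵ m⁴
Ordering: 9.856 × 10⁻⁵ m⁴ (case 1) > 8.999 × 10⁻⁵ m⁴ (case 4) > 2.981 × 10⁻⁵ m⁴ (case 3) > 1.029 × 10⁻⁷ m⁴ (case 2)
Final answer: 1, 4, 3, 2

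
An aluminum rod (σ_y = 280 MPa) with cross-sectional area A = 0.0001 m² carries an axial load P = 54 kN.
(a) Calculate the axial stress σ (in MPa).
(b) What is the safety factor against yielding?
(a) Axial stress σ = P/A. Convert P = 54 kN = 54000 N.
  σ = 54000 / 0.0001 = 5.4 × 10⁸ Pa = 540 MPa
(b) Safety factor SF = σ_y/σ = 280 / 540 = 0.5185
Final answer: (a) σ = 540 MPa, (b) SF = 0.5185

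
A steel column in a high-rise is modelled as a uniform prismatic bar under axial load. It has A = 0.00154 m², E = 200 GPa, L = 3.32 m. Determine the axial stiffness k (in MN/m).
Model: a uniform prismatic bar under axial load, so k = (A·E) / L.
Convert to SI units:
  E = 200 GPa = 2 × 10¹¹ Pa
Substitute:
  k = (0.00154 × (2 × 10¹¹)) / 3.32
  k = 9.277 × 10⁷ N/m
Convert: k = 9.277 × 10⁷ N/m = 92.77 MN/m
Final answer: k = 92.77 MN/m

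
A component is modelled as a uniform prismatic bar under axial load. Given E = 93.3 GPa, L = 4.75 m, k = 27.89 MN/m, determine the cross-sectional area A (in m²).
Model: a uniform prismatic bar under axial load, so k = (A·E) / L.
Solve for A: A = (k·L) / E.
Convert to SI units:
  E = 93.3 GPa = 9.33 × 10¹⁰ Pa
  k = 27.89 MN/m = 2.789 × 10⁷ N/m
Substitute:
  A = ((2.789 × 10⁷) × 4.75) / (9.33 × 10¹⁰)
  A = 0.00142 m²
Final answer: A = 0.00142 m²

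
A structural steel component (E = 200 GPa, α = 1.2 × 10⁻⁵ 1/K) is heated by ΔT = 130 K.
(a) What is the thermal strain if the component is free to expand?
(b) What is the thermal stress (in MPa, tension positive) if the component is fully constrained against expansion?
(a) Free thermal strain ε_th = α·ΔT = (1.2 × 10⁻⁵) × 130 = 0.00156
(b) Fully constrained, the expansion is suppressed, so σ = -E·α·ΔT. Convert E = 200 GPa = 2 × 10¹¹ Pa.
  σ = -(2 × 10¹¹) × (1.2 × 10⁻⁵) × 130 = -3.12 × 10⁸ Pa = -312 MPa (compressive)
Final answer: (a) ε_th = 0.00156, (b) σ = -312 MPa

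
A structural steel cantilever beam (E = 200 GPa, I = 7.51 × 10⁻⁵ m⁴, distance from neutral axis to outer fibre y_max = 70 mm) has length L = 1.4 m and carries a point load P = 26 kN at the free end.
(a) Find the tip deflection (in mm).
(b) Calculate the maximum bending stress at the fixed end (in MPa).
(a) Tip deflection of a cantilever with an end point load: δ = P·L^3 / (3·E·I). Convert P = 26 kN = 26000 N, E = 200 GPa = 2 × 10¹¹ Pa.
  δ = (26000 × 1.4^3) / (3 × (2 × 10¹¹) × (7.51 × 10⁻⁵)) = 0.001583 m = 1.583 mm
(b) Maximum bending moment at the fixed end: M = P·L = 26000 × 1.4 = 36400 N·m. Convert y_max = 70 mm = 0.07 m.
  σ = M·y_max / I = (36400 × 0.07) / (7.51 × 10⁻⁵) = 3.393 × 10⁷ Pa = 33.93 MPa
Final answer: (a) δ = 1.583 mm, (b) σ = 33.93 MPa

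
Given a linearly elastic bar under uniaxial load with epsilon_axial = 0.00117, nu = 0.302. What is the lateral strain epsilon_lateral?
Model: a linearly elastic bar under uniaxial load, so epsilon_lateral = -nu·epsilon_axial.
Substitute:
  epsilon_lateral = -(0.302 × 0.00117)
  epsilon_lateral = -0.0003533
Final answer: epsilon_lateral = -0.0003533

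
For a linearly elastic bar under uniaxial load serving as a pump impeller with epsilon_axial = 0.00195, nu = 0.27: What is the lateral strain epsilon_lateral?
Model: a linearly elastic bar under uniaxial load, so epsilon_lateral = -nu·epsilon_axial.
Substitute:
  epsilon_lateral = -(0.27 × 0.00195)
  epsilon_lateral = -0.0005265
Final answer: epsilon_lateral = -0.0005265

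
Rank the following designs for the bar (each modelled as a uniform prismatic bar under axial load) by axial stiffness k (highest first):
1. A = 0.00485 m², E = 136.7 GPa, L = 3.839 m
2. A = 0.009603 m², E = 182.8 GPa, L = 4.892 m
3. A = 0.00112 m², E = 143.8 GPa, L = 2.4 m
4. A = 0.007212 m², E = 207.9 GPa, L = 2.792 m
Model: a uniform prismatic bar under axial load, so k = (A·E) / L (SI units).
  Case 1: k = (0.00485 × (1.367 × 10¹¹)) / 3.839 = 1.727 × 10⁸ N/m = 172.7 MN/m
  Case 2: k = (0.009603 × (1.828 × 10¹¹)) / 4.892 = 3.588 × 10⁸ N/m = 358.8 MN/m
  Case 3: k = (0.00112 × (1.438 × 10¹¹)) / 2.4 = 6.711 × 10⁷ N/m = 67.11 MN/m
  Case 4: k = (0.007212 × (2.079 × 10¹¹)) / 2.792 = 5.37 × 10⁸ N/m = 537 MN/m
Ordering: 537 MN/m (case 4) > 358.8 MN/m (case 2) > 172.7 MN/m (case 1) > 67.11 MN/m (case 3)
Final answer: 4, 2, 1, 3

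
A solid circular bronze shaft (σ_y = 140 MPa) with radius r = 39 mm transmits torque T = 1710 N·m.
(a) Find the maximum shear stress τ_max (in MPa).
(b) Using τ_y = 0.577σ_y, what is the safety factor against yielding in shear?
(a) For a solid circular shaft, τ_max = T·r/J with J = π·r^4/2, i.e. τ_max = 2·T / (π·r^3). Convert r = 39 mm = 0.039 m.
  τ_max = (2 × 1710) / (π × 0.039^3) = 1.835 × 10⁷ Pa = 18.35 MPa
(b) τ_y = 0.577 × 140 = 80.78 MPa
  SF = τ_y/τ_max = 80.78 / 18.35 = 4.402
Final answer: (a) τ_max = 18.35 MPa, (b) SF = 4.402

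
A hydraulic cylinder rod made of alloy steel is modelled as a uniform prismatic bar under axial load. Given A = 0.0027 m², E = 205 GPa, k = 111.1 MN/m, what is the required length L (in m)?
Model: a uniform prismatic bar under axial load, so k = (A·E) / L.
Solve for L: L = (A·E) / k.
Convert to SI units:
  E = 205 GPa = 2.05 × 10¹¹ Pa
  k = 111.1 MN/m = 1.111 × 10⁸ N/m
Substitute:
  L = (0.0027 × (2.05 × 10¹¹)) / (1.111 × 10⁸)
  L = 4.982 m
Final answer: L = 4.982 m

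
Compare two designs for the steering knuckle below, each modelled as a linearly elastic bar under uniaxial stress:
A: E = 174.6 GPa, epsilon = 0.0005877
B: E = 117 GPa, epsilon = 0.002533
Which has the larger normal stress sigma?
Model: a linearly elastic bar under uniaxial stress, so sigma = E·epsilon (SI units).
  A: sigma = (1.746 × 10¹¹) × 0.0005877 = 1.026 × 10⁸ Pa = 102.6 MPa
  B: sigma = (1.17 × 10¹¹) × 0.002533 = 2.964 × 10⁸ Pa = 296.4 MPa
296.4 MPa > 102.6 MPa, so B is larger.
Final answer: B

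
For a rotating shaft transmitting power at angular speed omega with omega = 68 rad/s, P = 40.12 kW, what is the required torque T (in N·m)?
Model: a rotating shaft transmitting power at angular speed omega, so P = T·omega.
Solve for T: T = P / omega.
Convert to SI units:
  P = 40.12 kW = 40120 W
Substitute:
  T = 40120 / 68
  T = 590 N·m
Final answer: T = 590 N·m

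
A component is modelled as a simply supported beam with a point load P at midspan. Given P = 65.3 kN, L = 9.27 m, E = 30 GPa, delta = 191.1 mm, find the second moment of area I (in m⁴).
Model: a simply supported beam with a point load P at midspan, so delta = (P·L^3) / (48·E·I).
Solve for I: I = (P·L^3) / (48·delta·E).
Convert to SI units:
  P = 65.3 kN = 65300 N
  E = 30 GPa = 3 × 10¹⁰ Pa
  delta = 191.1 mm = 0.1911 m
Substitute:
  I = (65300 × 9.27^3) / (48 × 0.1911 × (3 × 10¹⁰))
  I = 0.000189 m⁴
Final answer: I = 0.000189 m⁴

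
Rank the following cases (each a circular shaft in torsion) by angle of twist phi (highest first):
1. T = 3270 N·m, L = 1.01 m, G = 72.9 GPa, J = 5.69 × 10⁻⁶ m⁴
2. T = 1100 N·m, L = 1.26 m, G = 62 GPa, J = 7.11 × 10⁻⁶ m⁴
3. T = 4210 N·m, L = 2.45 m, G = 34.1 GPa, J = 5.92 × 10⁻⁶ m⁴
Model: a circular shaft in torsion, so phi = (T·L) / (G·J) (SI units).
  Case 1: phi = (3270 × 1.01) / ((7.29 × 10¹⁰) × (5.69 × 10⁻⁶)) = 0.007962 rad = 0.4562°
  Case 2: phi = (1100 × 1.26) / ((6.2 × 10¹⁰) × (7.11 × 10⁻⁶)) = 0.003144 rad = 0.1801°
  Case 3: phi = (4210 × 2.45) / ((3.41 × 10¹⁰) × (5.92 × 10⁻⁶)) = 0.05109 rad = 2.927°
Ordering: 2.927° (case 3) > 0.4562° (case 1) > 0.1801° (case 2)
Final answer: 3, 1, 2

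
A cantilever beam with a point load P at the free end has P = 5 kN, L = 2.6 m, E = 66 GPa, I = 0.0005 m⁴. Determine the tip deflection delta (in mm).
Model: a cantilever beam with a point load P at the free end, so delta = (P·L^3) / (3·E·I).
Convert to SI units:
  P = 5 kN = 5000 N
  E = 66 GPa = 6.6 × 10¹⁰ Pa
Substitute:
  delta = (5000 × 2.6^3) / (3 × (6.6 × 10¹⁰) × 0.0005)
  delta = 0.0008877 m
Convert: delta = 0.0008877 m = 0.8877 mm
Final answer: delta = 0.8877 mm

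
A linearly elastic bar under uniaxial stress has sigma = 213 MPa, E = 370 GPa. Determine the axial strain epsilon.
Model: a linearly elastic bar under uniaxial stress, so epsilon = sigma / E.
Convert to SI units:
  sigma = 213 MPa = 2.13 × 10⁸ Pa
  E = 370 GPa = 3.7 × 10¹¹ Pa
Substitute:
  epsilon = (2.13 × 10⁸) / (3.7 × 10¹¹)
  epsilon = 0.0005757
Final answer: epsilon = 0.0005757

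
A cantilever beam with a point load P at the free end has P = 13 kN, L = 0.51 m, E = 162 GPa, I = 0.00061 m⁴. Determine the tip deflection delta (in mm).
Model: a cantilever beam with a point load P at the free end, so delta = (P·L^3) / (3·E·I).
Convert to SI units:
  P = 13 kN = 13000 N
  E = 162 GPa = 1.62 × 10¹¹ Pa
Substitute:
  delta = (13000 × 0.51^3) / (3 × (1.62 × 10¹¹) × 0.00061)
  delta = 5.817 × 10⁻⁶ m
Convert: delta = 5.817 × 10⁻⁶ m = 0.005817 mm
Final answer: delta = 0.005817 mm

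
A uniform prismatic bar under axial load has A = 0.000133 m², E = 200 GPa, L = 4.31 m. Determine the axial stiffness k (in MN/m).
Model: a uniform prismatic bar under axial load, so k = (A·E) / L.
Convert to SI units:
  E = 200 GPa = 2 × 10¹¹ Pa
Substitute:
  k = (0.000133 × (2 × 10¹¹)) / 4.31
  k = 6.172 × 10⁶ N/m
Convert: k = 6.172 × 10⁶ N/m = 6.172 MN/m
Final answer: k = 6.172 MN/m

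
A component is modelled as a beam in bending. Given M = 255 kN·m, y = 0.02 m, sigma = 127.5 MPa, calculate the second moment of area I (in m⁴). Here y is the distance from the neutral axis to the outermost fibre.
Model: a beam in bending, so sigma = (M·y) / I.
Solve for I: I = (M·y) / sigma.
Convert to SI units:
  M = 255 kN·m = 255000 N·m
  sigma = 127.5 MPa = 1.275 × 10⁸ Pa
Substitute:
  I = (255000 × 0.02) / (1.275 × 10⁸)
  I = 4 × 10⁻⁵ m⁴
Final answer: I = 4 × 10⁻⁵ m⁴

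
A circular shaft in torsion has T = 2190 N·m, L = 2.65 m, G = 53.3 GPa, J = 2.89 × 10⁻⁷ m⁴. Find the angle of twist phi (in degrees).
Model: a circular shaft in torsion, so phi = (T·L) / (G·J).
Convert to SI units:
  G = 53.3 GPa = 5.33 × 10¹⁰ Pa
Substitute:
  phi = (2190 × 2.65) / ((5.33 × 10¹⁰) × (2.89 × 10⁻⁷))
  phi = 0.3768 rad
Convert to degrees: phi = 0.3768 × 180/π = 21.59°
Final answer: phi = 21.59°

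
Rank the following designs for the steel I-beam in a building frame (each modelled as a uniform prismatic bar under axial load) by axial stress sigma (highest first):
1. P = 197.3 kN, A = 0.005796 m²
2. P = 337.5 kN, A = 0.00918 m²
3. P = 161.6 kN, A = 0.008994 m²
Model: a uniform prismatic bar under axial load, so sigma = P / A (SI units).
  Case 1: sigma = 197300 / 0.005796 = 3.404 × 10⁷ Pa = 34.04 MPa
  Case 2: sigma = 337500 / 0.00918 = 3.676 × 10⁷ Pa = 36.76 MPa
  Case 3: sigma = 161600 / 0.008994 = 1.797 × 10⁷ Pa = 17.97 MPa
Ordering: 36.76 MPa (case 2) > 34.04 MPa (case 1) > 17.97 MPa (case 3)
Final answer: 2, 1, 3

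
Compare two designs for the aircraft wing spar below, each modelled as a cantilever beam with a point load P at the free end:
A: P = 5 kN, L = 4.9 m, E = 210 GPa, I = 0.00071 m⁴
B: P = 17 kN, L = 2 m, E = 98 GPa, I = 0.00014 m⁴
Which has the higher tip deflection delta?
Model: a cantilever beam with a point load P at the free end, so delta = (P·L^3) / (3·E·I) (SI units).
  A: delta = (5000 × 4.9^3) / (3 × (2.1 × 10¹¹) × 0.00071) = 0.001315 m = 1.315 mm
  B: delta = (17000 × 2^3) / (3 × (9.8 × 10¹⁰) × 0.00014) = 0.003304 m = 3.304 mm
3.304 mm > 1.315 mm, so B is larger.
Final answer: B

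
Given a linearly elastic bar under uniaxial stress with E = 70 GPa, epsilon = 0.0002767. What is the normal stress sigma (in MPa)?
Model: a linearly elastic bar under uniaxial stress, so sigma = E·epsilon.
Convert to SI units:
  E = 70 GPa = 7 × 10¹⁰ Pa
Substitute:
  sigma = (7 × 10¹⁰) × 0.0002767
  sigma = 1.937 × 10⁷ Pa
Convert: sigma = 1.937 × 10⁷ Pa = 19.37 MPa
Final answer: sigma = 19.37 MPa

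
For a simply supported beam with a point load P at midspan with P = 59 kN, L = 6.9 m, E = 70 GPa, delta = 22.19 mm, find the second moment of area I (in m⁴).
Model: a simply supported beam with a point load P at midspan, so delta = (P·L^3) / (48·E·I).
Solve for I: I = (P·L^3) / (48·delta·E).
Convert to SI units:
  P = 59 kN = 59000 N
  E = 70 GPa = 7 × 10¹⁰ Pa
  delta = 22.19 mm = 0.02219 m
Substitute:
  I = (59000 × 6.9^3) / (48 × 0.02219 × (7 × 10¹⁰))
  I = 0.00026 m⁴
Final answer: I = 0.00026 m⁴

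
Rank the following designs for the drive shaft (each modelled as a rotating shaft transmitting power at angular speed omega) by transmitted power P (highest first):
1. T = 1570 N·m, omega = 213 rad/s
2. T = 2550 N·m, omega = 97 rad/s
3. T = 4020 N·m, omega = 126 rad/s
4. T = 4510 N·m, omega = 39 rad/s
Model: a rotating shaft transmitting power at angular speed omega, so P = T·omega (SI units).
  Case 1: P = 1570 × 213 = 334400 W = 334.4 kW
  Case 2: P = 2550 × 97 = 247400 W = 247.4 kW
  Case 3: P = 4020 × 126 = 506500 W = 506.5 kW
  Case 4: P = 4510 × 39 = 175900 W = 175.9 kW
Ordering: 506.5 kW (case 3) > 334.4 kW (case 1) > 247.4 kW (case 2) > 175.9 kW (case 4)
Final answer: 3, 1, 2, 4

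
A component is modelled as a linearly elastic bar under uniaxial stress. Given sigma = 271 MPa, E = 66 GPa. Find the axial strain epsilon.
Model: a linearly elastic bar under uniaxial stress, so epsilon = sigma / E.
Convert to SI units:
  sigma = 271 MPa = 2.71 × 10⁸ Pa
  E = 66 GPa = 6.6 × 10¹⁰ Pa
Substitute:
  epsilon = (2.71 × 10⁸) / (6.6 × 10¹⁰)
  epsilon = 0.004106
Final answer: epsilon = 0.004106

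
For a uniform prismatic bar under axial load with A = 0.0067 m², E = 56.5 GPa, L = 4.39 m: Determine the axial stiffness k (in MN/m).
Model: a uniform prismatic bar under axial load, so k = (A·E) / L.
Convert to SI units:
  E = 56.5 GPa = 5.65 × 10¹⁰ Pa
Substitute:
  k = (0.0067 × (5.65 × 10¹⁰)) / 4.39
  k = 8.623 × 10⁷ N/m
Convert: k = 8.623 × 10⁷ N/m = 86.23 MN/m
Final answer: k = 86.23 MN/m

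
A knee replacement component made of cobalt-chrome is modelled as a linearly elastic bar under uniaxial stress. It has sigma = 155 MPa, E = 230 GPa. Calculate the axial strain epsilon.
Model: a linearly elastic bar under uniaxial stress, so epsilon = sigma / E.
Convert to SI units:
  sigma = 155 MPa = 1.55 × 10⁸ Pa
  E = 230 GPa = 2.3 × 10¹¹ Pa
Substitute:
  epsilon = (1.55 × 10⁸) / (2.3 × 10¹¹)
  epsilon = 0.0006739
Final answer: epsilon = 0.0006739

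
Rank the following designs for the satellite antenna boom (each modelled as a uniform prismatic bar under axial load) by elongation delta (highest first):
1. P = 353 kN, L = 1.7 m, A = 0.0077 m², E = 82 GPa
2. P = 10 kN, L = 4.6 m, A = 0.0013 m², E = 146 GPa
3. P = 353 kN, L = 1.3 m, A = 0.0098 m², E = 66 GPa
Model: a uniform prismatic bar under axial load, so delta = (P·L) / (A·E) (SI units).
  Case 1: delta = (353000 × 1.7) / (0.0077 × (8.2 × 10¹⁰)) = 0.0009504 m = 0.9504 mm
  Case 2: delta = (10000 × 4.6) / (0.0013 × (1.46 × 10¹¹)) = 0.0002424 m = 0.2424 mm
  Case 3: delta = (353000 × 1.3) / (0.0098 × (6.6 × 10¹⁰)) = 0.0007095 m = 0.7095 mm
Ordering: 0.9504 mm (case 1) > 0.7095 mm (case 3) > 0.2424 mm (case 2)
Final answer: 1, 3, 2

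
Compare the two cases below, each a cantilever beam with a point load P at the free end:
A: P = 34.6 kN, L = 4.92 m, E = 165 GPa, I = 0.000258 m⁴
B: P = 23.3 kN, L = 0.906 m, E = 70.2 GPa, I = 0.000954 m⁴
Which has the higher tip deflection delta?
Model: a cantilever beam with a point load P at the free end, so delta = (P·L^3) / (3·E·I) (SI units).
  A: delta = (34600 × 4.92^3) / (3 × (1.65 × 10¹¹) × 0.000258) = 0.03227 m = 32.27 mm
  B: delta = (23300 × 0.906^3) / (3 × (7.02 × 10¹⁰) × 0.000954) = 8.624 × 10⁻⁵ m = 0.08624 mm
32.27 mm > 0.08624 mm, so A is larger.
Final answer: A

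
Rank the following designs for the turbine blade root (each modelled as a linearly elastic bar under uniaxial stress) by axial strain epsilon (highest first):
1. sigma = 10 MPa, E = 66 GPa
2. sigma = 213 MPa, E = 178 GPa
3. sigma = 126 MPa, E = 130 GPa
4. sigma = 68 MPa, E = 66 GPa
Model: a linearly elastic bar under uniaxial stress, so epsilon = sigma / E (SI units).
  Case 1: epsilon = (1 × 10⁷) / (6.6 × 10¹⁰) = 0.0001515
  Case 2: epsilon = (2.13 × 10⁸) / (1.78 × 10¹¹) = 0.001197
  Case 3: epsilon = (1.26 × 10⁸) / (1.3 × 10¹¹) = 0.0009692
  Case 4: epsilon = (6.8 × 10⁷) / (6.6 × 10¹⁰) = 0.00103
Ordering: 0.001197 (case 2) > 0.00103 (case 4) > 0.0009692 (case 3) > 0.0001515 (case 1)
Final answer: 2, 4, 3, 1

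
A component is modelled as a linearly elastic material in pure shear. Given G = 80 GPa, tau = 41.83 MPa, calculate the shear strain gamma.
Model: a linearly elastic material in pure shear, so tau = G·gamma.
Solve for gamma: gamma = tau / G.
Convert to SI units:
  G = 80 GPa = 8 × 10¹⁰ Pa
  tau = 41.83 MPa = 4.183 × 10⁷ Pa
Substitute:
  gamma = (4.183 × 10⁷) / (8 × 10¹⁰)
  gamma = 0.0005229
Final answer: gamma = 0.0005229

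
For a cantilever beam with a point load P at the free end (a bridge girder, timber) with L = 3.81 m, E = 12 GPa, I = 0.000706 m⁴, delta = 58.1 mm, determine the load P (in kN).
Model: a cantilever beam with a point load P at the free end, so delta = (P·L^3) / (3·E·I).
Solve for P: P = (3·delta·E·I) / L^3.
Convert to SI units:
  E = 12 GPa = 1.2 × 10¹⁰ Pa
  delta = 58.1 mm = 0.0581 m
Substitute:
  P = (3 × 0.0581 × (1.2 × 10¹⁰) × 0.000706) / 3.81^3
  P = 26700 N
Convert: P = 26700 N = 26.7 kN
Final answer: P = 26.7 kN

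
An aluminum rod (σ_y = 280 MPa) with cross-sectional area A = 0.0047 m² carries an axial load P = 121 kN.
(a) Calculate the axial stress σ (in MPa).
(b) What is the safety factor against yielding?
(a) Axial stress σ = P/A. Convert P = 121 kN = 121000 N.
  σ = 121000 / 0.0047 = 2.574 × 10⁷ Pa = 25.74 MPa
(b) Safety factor SF = σ_y/σ = 280 / 25.74 = 10.88
Final answer: (a) σ = 25.74 MPa, (b) SF = 10.88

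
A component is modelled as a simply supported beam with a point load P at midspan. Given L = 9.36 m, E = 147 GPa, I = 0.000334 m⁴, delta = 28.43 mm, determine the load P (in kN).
Model: a simply supported beam with a point load P at midspan, so delta = (P·L^3) / (48·E·I).
Solve for P: P = (48·delta·E·I) / L^3.
Convert to SI units:
  E = 147 GPa = 1.47 × 10¹¹ Pa
  delta = 28.43 mm = 0.02843 m
Substitute:
  P = (48 × 0.02843 × (1.47 × 10¹¹) × 0.000334) / 9.36^3
  P = 81710 N
Convert: P = 81710 N = 81.71 kN
Final answer: P = 81.71 kN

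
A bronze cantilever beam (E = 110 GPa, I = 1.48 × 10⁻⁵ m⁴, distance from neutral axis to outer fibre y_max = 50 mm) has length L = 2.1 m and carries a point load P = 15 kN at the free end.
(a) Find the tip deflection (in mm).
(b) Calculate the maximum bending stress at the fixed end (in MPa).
(a) Tip deflection of a cantilever with an end point load: δ = P·L^3 / (3·E·I). Convert P = 15 kN = 15000 N, E = 110 GPa = 1.1 × 10¹¹ Pa.
  δ = (15000 × 2.1^3) / (3 × (1.1 × 10¹¹) × (1.48 × 10⁻⁵)) = 0.02844 m = 28.44 mm
(b) Maximum bending moment at the fixed end: M = P·L = 15000 × 2.1 = 31500 N·m. Convert y_max = 50 mm = 0.05 m.
  σ = M·y_max / I = (31500 × 0.05) / (1.48 × 10⁻⁵) = 1.064 × 10⁸ Pa = 106.4 MPa
Final answer: (a) δ = 28.44 mm, (b) σ = 106.4 MPa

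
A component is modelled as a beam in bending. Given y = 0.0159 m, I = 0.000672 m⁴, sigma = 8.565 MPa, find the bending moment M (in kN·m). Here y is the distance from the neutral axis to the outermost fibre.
Model: a beam in bending, so sigma = (M·y) / I.
Solve for M: M = (sigma·I) / y.
Convert to SI units:
  sigma = 8.565 MPa = 8.565 × 10⁶ Pa
Substitute:
  M = ((8.565 × 10⁶) × 0.000672) / 0.0159
  M = 362000 N·m
Convert: M = 362000 N·m = 362 kN·m
Final answer: M = 362 kN·m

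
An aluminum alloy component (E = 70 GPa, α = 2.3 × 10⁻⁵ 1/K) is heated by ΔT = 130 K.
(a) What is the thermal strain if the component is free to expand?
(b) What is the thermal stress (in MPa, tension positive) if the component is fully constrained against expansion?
(a) Free thermal strain ε_th = α·ΔT = (2.3 × 10⁻⁵) × 130 = 0.00299
(b) Fully constrained, the expansion is suppressed, so σ = -E·α·ΔT. Convert E = 70 GPa = 7 × 10¹⁰ Pa.
  σ = -(7 × 10¹⁰) × (2.3 × 10⁻⁵) × 130 = -2.093 × 10⁸ Pa = -209.3 MPa (compressive)
Final answer: (a) ε_th = 0.00299, (b) σ = -209.3 MPa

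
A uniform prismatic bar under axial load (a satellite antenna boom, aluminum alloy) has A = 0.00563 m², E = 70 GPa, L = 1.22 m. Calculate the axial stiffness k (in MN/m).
Model: a uniform prismatic bar under axial load, so k = (A·E) / L.
Convert to SI units:
  E = 70 GPa = 7 × 10¹⁰ Pa
Substitute:
  k = (0.00563 × (7 × 10¹⁰)) / 1.22
  k = 3.23 × 10⁸ N/m
Convert: k = 3.23 × 10⁸ N/m = 323 MN/m
Final answer: k = 323 MN/m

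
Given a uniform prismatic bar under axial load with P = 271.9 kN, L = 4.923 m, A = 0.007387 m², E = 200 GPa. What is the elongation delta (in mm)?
Model: a uniform prismatic bar under axial load, so delta = (P·L) / (A·E).
Convert to SI units:
  P = 271.9 kN = 271900 N
  E = 200 GPa = 2 × 10¹¹ Pa
Substitute:
  delta = (271900 × 4.923) / (0.007387 × (2 × 10¹¹))
  delta = 0.000906 m
Convert: delta = 0.000906 m = 0.906 mm
Final answer: delta = 0.906 mm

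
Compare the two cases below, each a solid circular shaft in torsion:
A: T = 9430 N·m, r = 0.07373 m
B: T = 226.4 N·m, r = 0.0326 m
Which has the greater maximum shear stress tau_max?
Model: a solid circular shaft in torsion, so tau_max = (2·T) / (π·r^3) (SI units).
  A: tau_max = (2 × 9430) / (π × 0.07373^3) = 1.498 × 10⁷ Pa = 14.98 MPa
  B: tau_max = (2 × 226.4) / (π × 0.0326^3) = 4.16 × 10⁶ Pa = 4.16 MPa
14.98 MPa > 4.16 MPa, so A is larger.
Final answer: A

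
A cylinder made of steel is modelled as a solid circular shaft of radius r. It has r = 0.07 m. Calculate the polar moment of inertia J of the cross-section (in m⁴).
Model: a solid circular shaft of radius r, so J = (π·r^4) / 2.
Substitute:
  J = (π × 0.07^4) / 2
  J = 3.771 × 10⁻⁵ m⁴
Final answer: J = 3.771 × 10⁻⁵ m⁴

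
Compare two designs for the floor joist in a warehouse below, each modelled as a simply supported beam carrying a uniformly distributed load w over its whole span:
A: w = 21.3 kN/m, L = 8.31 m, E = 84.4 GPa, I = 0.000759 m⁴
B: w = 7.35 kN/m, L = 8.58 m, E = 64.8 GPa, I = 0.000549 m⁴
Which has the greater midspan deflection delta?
Model: a simply supported beam carrying a uniformly distributed load w over its whole span, so delta = (5·w·L^4) / (384·E·I) (SI units).
  A: delta = (5 × 21300 × 8.31^4) / (384 × (8.44 × 10¹⁰) × 0.000759) = 0.02065 m = 20.65 mm
  B: delta = (5 × 7350 × 8.58^4) / (384 × (6.48 × 10¹⁰) × 0.000549) = 0.01458 m = 14.58 mm
20.65 mm > 14.58 mm, so A is larger.
Final answer: A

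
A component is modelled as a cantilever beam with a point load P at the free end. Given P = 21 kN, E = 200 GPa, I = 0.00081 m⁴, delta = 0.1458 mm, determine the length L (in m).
Model: a cantilever beam with a point load P at the free end, so delta = (P·L^3) / (3·E·I).
Solve for L: L = ((3·delta·E·I) / P)^(1/3).
Convert to SI units:
  P = 21 kN = 21000 N
  E = 200 GPa = 2 × 10¹¹ Pa
  delta = 0.1458 mm = 0.0001458 m
Substitute:
  L = ((3 × 0.0001458 × (2 × 10¹¹) × 0.00081) / 21000)^(1/3)
  L = 1.5 m
Final answer: L = 1.5 m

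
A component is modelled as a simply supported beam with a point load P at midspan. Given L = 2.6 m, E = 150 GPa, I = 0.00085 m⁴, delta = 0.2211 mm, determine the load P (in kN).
Model: a simply supported beam with a point load P at midspan, so delta = (P·L^3) / (48·E·I).
Solve for P: P = (48·delta·E·I) / L^3.
Convert to SI units:
  E = 150 GPa = 1.5 × 10¹¹ Pa
  delta = 0.2211 mm = 0.0002211 m
Substitute:
  P = (48 × 0.0002211 × (1.5 × 10¹¹) × 0.00085) / 2.6^3
  P = 76990 N
Convert: P = 76990 N = 76.99 kN
Final answer: P = 76.99 kN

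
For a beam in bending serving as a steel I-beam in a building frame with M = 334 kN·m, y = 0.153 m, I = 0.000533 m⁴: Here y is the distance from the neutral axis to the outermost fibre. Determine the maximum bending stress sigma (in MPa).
Model: a beam in bending, so sigma = (M·y) / I.
Convert to SI units:
  M = 334 kN·m = 334000 N·m
Substitute:
  sigma = (334000 × 0.153) / 0.000533
  sigma = 9.588 × 10⁷ Pa
Convert: sigma = 9.588 × 10⁷ Pa = 95.88 MPa
Final answer: sigma = 95.88 MPa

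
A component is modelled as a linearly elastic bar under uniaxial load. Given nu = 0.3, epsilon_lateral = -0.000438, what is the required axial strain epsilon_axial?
Model: a linearly elastic bar under uniaxial load, so epsilon_lateral = -nu·epsilon_axial.
Solve for epsilon_axial: epsilon_axial = -epsilon_lateral / nu.
Substitute:
  epsilon_axial = -(-0.000438) / 0.3
  epsilon_axial = 0.00146
Final answer: epsilon_axial = 0.00146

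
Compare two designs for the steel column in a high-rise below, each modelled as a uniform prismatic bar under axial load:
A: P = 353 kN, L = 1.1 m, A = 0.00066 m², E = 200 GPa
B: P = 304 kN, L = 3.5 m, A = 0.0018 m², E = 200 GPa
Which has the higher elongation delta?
Model: a uniform prismatic bar under axial load, so delta = (P·L) / (A·E) (SI units).
  A: delta = (353000 × 1.1) / (0.00066 × (2 × 10¹¹)) = 0.002942 m = 2.942 mm
  B: delta = (304000 × 3.5) / (0.0018 × (2 × 10¹¹)) = 0.002956 m = 2.956 mm
2.956 mm > 2.942 mm, so B is larger.
Final answer: B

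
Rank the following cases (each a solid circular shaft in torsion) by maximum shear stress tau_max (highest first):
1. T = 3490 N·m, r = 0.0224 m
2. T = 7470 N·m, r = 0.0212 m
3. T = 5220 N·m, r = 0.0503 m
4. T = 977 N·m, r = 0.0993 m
Model: a solid circular shaft in torsion, so tau_max = (2·T) / (π·r^3) (SI units).
  Case 1: tau_max = (2 × 3490) / (π × 0.0224^3) = 1.977 × 10⁸ Pa = 197.7 MPa
  Case 2: tau_max = (2 × 7470) / (π × 0.0212^3) = 4.991 × 10⁸ Pa = 499.1 MPa
  Case 3: tau_max = (2 × 5220) / (π × 0.0503^3) = 2.611 × 10⁷ Pa = 26.11 MPa
  Case 4: tau_max = (2 × 977) / (π × 0.0993^3) = 635200 Pa = 0.6352 MPa
Ordering: 499.1 MPa (case 2) > 197.7 MPa (case 1) > 26.11 MPa (case 3) > 0.6352 MPa (case 4)
Final answer: 2, 1, 3, 4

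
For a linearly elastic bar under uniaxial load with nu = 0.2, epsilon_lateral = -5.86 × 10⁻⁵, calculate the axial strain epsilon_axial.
Model: a linearly elastic bar under uniaxial load, so epsilon_lateral = -nu·epsilon_axial.
Solve for epsilon_axial: epsilon_axial = -epsilon_lateral / nu.
Substitute:
  epsilon_axial = -(-5.86 × 10⁻⁵) / 0.2
  epsilon_axial = 0.000293
Final answer: epsilon_axial = 0.000293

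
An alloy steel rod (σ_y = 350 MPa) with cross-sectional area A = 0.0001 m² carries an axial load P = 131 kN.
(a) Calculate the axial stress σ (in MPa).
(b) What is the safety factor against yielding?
(a) Axial stress σ = P/A. Convert P = 131 kN = 131000 N.
  σ = 131000 / 0.0001 = 1.31 × 10⁹ Pa = 1310 MPa
(b) Safety factor SF = σ_y/σ = 350 / 1310 = 0.2672
Final answer: (a) σ = 1310 MPa, (b) SF = 0.2672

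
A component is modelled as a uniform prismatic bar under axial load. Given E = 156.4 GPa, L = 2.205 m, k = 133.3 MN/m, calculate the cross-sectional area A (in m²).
Model: a uniform prismatic bar under axial load, so k = (A·E) / L.
Solve for A: A = (k·L) / E.
Convert to SI units:
  E = 156.4 GPa = 1.564 × 10¹¹ Pa
  k = 133.3 MN/m = 1.333 × 10⁸ N/m
Substitute:
  A = ((1.333 × 10⁸) × 2.205) / (1.564 × 10¹¹)
  A = 0.001879 m²
Final answer: A = 0.001879 m²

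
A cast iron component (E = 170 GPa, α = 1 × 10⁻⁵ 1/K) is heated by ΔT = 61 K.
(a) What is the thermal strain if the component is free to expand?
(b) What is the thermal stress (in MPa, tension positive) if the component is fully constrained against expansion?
(a) Free thermal strain ε_th = α·ΔT = (1 × 10⁻⁵) × 61 = 0.00061
(b) Fully constrained, the expansion is suppressed, so σ = -E·α·ΔT. Convert E = 170 GPa = 1.7 × 10¹¹ Pa.
  σ = -(1.7 × 10¹¹) × (1 × 10⁻⁵) × 61 = -1.037 × 10⁸ Pa = -103.7 MPa (compressive)
Final answer: (a) ε_th = 0.00061, (b) σ = -103.7 MPa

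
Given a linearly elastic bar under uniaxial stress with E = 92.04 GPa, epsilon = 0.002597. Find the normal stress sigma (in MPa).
Model: a linearly elastic bar under uniaxial stress, so sigma = E·epsilon.
Convert to SI units:
  E = 92.04 GPa = 9.204 × 10¹⁰ Pa
Substitute:
  sigma = (9.204 × 10¹⁰) × 0.002597
  sigma = 2.39 × 10⁸ Pa
Convert: sigma = 2.39 × 10⁸ Pa = 239 MPa
Final answer: sigma = 239 MPa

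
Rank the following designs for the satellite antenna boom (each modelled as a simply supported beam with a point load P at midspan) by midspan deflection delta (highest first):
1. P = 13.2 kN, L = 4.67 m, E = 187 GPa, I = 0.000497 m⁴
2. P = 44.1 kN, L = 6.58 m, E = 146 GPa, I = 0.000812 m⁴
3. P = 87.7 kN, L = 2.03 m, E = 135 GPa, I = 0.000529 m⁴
Model: a simply supported beam with a point load P at midspan, so delta = (P·L^3) / (48·E·I) (SI units).
  Case 1: delta = (13200 × 4.67^3) / (48 × (1.87 × 10¹¹) × 0.000497) = 0.0003014 m = 0.3014 mm
  Case 2: delta = (44100 × 6.58^3) / (48 × (1.46 × 10¹¹) × 0.000812) = 0.002208 m = 2.208 mm
  Case 3: delta = (87700 × 2.03^3) / (48 × (1.35 × 10¹¹) × 0.000529) = 0.000214 m = 0.214 mm
Ordering: 2.208 mm (case 2) > 0.3014 mm (case 1) > 0.214 mm (case 3)
Final answer: 2, 1, 3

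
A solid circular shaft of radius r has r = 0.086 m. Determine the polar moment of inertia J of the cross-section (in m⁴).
Model: a solid circular shaft of radius r, so J = (π·r^4) / 2.
Substitute:
  J = (π × 0.086^4) / 2
  J = 8.592 × 10⁻⁵ m⁴
Final answer: J = 8.592 × 10⁻⁵ m⁴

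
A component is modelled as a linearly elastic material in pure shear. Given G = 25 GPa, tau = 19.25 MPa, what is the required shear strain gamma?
Model: a linearly elastic material in pure shear, so tau = G·gamma.
Solve for gamma: gamma = tau / G.
Convert to SI units:
  G = 25 GPa = 2.5 × 10¹⁰ Pa
  tau = 19.25 MPa = 1.925 × 10⁷ Pa
Substitute:
  gamma = (1.925 × 10⁷) / (2.5 × 10¹⁰)
  gamma = 0.00077
Final answer: gamma = 0.00077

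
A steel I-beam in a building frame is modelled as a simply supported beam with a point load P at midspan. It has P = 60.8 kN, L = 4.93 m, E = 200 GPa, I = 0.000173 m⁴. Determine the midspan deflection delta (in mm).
Model: a simply supported beam with a point load P at midspan, so delta = (P·L^3) / (48·E·I).
Convert to SI units:
  P = 60.8 kN = 60800 N
  E = 200 GPa = 2 × 10¹¹ Pa
Substitute:
  delta = (60800 × 4.93^3) / (48 × (2 × 10¹¹) × 0.000173)
  delta = 0.004387 m
Convert: delta = 0.004387 m = 4.387 mm
Final answer: delta = 4.387 mm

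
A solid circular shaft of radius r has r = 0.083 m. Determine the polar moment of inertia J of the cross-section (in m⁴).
Model: a solid circular shaft of radius r, so J = (π·r^4) / 2.
Substitute:
  J = (π × 0.083^4) / 2
  J = 7.455 × 10⁻⁵ m⁴
Final answer: J = 7.455 × 10⁻⁵ m⁴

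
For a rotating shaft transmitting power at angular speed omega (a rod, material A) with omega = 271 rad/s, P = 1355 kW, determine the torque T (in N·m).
Model: a rotating shaft transmitting power at angular speed omega, so P = T·omega.
Solve for T: T = P / omega.
Convert to SI units:
  P = 1355 kW = 1.355 × 10⁶ W
Substitute:
  T = (1.355 × 10⁶) / 271
  T = 5000 N·m
Final answer: T = 5000 N·m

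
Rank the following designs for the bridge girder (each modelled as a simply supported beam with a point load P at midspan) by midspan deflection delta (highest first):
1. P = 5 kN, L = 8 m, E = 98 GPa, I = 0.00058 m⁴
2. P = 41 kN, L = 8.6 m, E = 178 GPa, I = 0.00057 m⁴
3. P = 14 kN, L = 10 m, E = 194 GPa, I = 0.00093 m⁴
Model: a simply supported beam with a point load P at midspan, so delta = (P·L^3) / (48·E·I) (SI units).
  Case 1: delta = (5000 × 8^3) / (48 × (9.8 × 10¹⁰) × 0.00058) = 0.0009383 m = 0.9383 mm
  Case 2: delta = (41000 × 8.6^3) / (48 × (1.78 × 10¹¹) × 0.00057) = 0.005355 m = 5.355 mm
  Case 3: delta = (14000 × 10^3) / (48 × (1.94 × 10¹¹) × 0.00093) = 0.001617 m = 1.617 mm
Ordering: 5.355 mm (case 2) > 1.617 mm (case 3) > 0.9383 mm (case 1)
Final answer: 2, 3, 1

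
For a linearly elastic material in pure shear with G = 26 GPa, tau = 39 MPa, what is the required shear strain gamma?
Model: a linearly elastic material in pure shear, so tau = G·gamma.
Solve for gamma: gamma = tau / G.
Convert to SI units:
  G = 26 GPa = 2.6 × 10¹⁰ Pa
  tau = 39 MPa = 3.9 × 10⁷ Pa
Substitute:
  gamma = (3.9 × 10⁷) / (2.6 × 10¹⁰)
  gamma = 0.0015
Final answer: gamma = 0.0015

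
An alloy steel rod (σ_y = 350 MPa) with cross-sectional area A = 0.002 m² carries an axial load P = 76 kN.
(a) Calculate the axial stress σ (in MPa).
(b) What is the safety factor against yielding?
(a) Axial stress σ = P/A. Convert P = 76 kN = 76000 N.
  σ = 76000 / 0.002 = 3.8 × 10⁷ Pa = 38 MPa
(b) Safety factor SF = σ_y/σ = 350 / 38 = 9.211
Final answer: (a) σ = 38 MPa, (b) SF = 9.211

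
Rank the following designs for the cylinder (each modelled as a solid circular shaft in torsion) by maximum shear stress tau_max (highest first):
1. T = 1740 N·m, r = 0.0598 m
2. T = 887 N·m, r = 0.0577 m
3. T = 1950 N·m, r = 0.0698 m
Model: a solid circular shaft in torsion, so tau_max = (2·T) / (π·r^3) (SI units).
  Case 1: tau_max = (2 × 1740) / (π × 0.0598^3) = 5.18 × 10⁶ Pa = 5.18 MPa
  Case 2: tau_max = (2 × 887) / (π × 0.0577^3) = 2.94 × 10⁶ Pa = 2.94 MPa
  Case 3: tau_max = (2 × 1950) / (π × 0.0698^3) = 3.65 × 10⁶ Pa = 3.65 MPa
Ordering: 5.18 MPa (case 1) > 3.65 MPa (case 3) > 2.94 MPa (case 2)
Final answer: 1, 3, 2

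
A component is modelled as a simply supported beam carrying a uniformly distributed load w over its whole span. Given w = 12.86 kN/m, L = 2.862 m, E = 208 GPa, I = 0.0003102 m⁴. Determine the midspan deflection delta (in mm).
Model: a simply supported beam carrying a uniformly distributed load w over its whole span, so delta = (5·w·L^4) / (384·E·I).
Convert to SI units:
  w = 12.86 kN/m = 12860 N/m
  E = 208 GPa = 2.08 × 10¹¹ Pa
Substitute:
  delta = (5 × 12860 × 2.862^4) / (384 × (2.08 × 10¹¹) × 0.0003102)
  delta = 0.0001741 m
Convert: delta = 0.0001741 m = 0.1741 mm
Final answer: delta = 0.1741 mm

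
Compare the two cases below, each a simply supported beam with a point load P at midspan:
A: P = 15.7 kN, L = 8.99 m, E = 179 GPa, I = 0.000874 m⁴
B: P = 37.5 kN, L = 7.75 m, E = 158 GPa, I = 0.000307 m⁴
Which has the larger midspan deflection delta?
Model: a simply supported beam with a point load P at midspan, so delta = (P·L^3) / (48·E·I) (SI units).
  A: delta = (15700 × 8.99^3) / (48 × (1.79 × 10¹¹) × 0.000874) = 0.001519 m = 1.519 mm
  B: delta = (37500 × 7.75^3) / (48 × (1.58 × 10¹¹) × 0.000307) = 0.007497 m = 7.497 mm
7.497 mm > 1.519 mm, so B is larger.
Final answer: B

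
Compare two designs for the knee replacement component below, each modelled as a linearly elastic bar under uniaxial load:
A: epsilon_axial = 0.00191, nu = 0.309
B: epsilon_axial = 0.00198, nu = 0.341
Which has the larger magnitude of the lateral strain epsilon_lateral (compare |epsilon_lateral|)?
Model: a linearly elastic bar under uniaxial load, so epsilon_lateral = -nu·epsilon_axial (SI units).
  A: epsilon_lateral = -(0.309 × 0.00191) = -0.0005902
  B: epsilon_lateral = -(0.341 × 0.00198) = -0.0006752
|epsilon_lateral|: A = 0.0005902, B = 0.0006752, so B is larger in magnitude.
Final answer: B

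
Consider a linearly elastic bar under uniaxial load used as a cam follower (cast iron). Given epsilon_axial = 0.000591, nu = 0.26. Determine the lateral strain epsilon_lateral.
Model: a linearly elastic bar under uniaxial load, so epsilon_lateral = -nu·epsilon_axial.
Substitute:
  epsilon_lateral = -(0.26 × 0.000591)
  epsilon_lateral = -0.0001537
Final answer: epsilon_lateral = -0.0001537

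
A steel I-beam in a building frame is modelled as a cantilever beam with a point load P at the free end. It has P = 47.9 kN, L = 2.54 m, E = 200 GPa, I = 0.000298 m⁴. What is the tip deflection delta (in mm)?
Model: a cantilever beam with a point load P at the free end, so delta = (P·L^3) / (3·E·I).
Convert to SI units:
  P = 47.9 kN = 47900 N
  E = 200 GPa = 2 × 10¹¹ Pa
Substitute:
  delta = (47900 × 2.54^3) / (3 × (2 × 10¹¹) × 0.000298)
  delta = 0.00439 m
Convert: delta = 0.00439 m = 4.39 mm
Final answer: delta = 4.39 mm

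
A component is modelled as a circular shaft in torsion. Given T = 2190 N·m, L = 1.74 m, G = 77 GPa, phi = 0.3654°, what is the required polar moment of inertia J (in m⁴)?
Model: a circular shaft in torsion, so phi = (T·L) / (G·J).
Solve for J: J = (T·L) / (phi·G).
Convert to SI units:
  G = 77 GPa = 7.7 × 10¹⁰ Pa
  phi = 0.3654° = 0.006377 rad
Substitute:
  J = (2190 × 1.74) / (0.006377 × (7.7 × 10¹⁰))
  J = 7.76 × 10⁻⁶ m⁴
Final answer: J = 7.76 × 10⁻⁶ m⁴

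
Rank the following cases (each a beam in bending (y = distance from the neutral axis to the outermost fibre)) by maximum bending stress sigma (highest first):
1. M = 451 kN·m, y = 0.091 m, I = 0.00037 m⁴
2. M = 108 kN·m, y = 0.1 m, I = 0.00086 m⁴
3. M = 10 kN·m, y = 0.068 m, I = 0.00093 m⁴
Model: a beam in bending (y = distance from the neutral axis to the outermost fibre), so sigma = (M·y) / I (SI units).
  Case 1: sigma = (451000 × 0.091) / 0.00037 = 1.109 × 10⁸ Pa = 110.9 MPa
  Case 2: sigma = (108000 × 0.1) / 0.00086 = 1.256 × 10⁷ Pa = 12.56 MPa
  Case 3: sigma = (10000 × 0.068) / 0.00093 = 731200 Pa = 0.7312 MPa
Ordering: 110.9 MPa (case 1) > 12.56 MPa (case 2) > 0.7312 MPa (case 3)
Final answer: 1, 2, 3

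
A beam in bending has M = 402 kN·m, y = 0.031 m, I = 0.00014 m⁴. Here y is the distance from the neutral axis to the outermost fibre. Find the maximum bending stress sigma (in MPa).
Model: a beam in bending, so sigma = (M·y) / I.
Convert to SI units:
  M = 402 kN·m = 402000 N·m
Substitute:
  sigma = (402000 × 0.031) / 0.00014
  sigma = 8.901 × 10⁷ Pa
Convert: sigma = 8.901 × 10⁷ Pa = 89.01 MPa
Final answer: sigma = 89.01 MPa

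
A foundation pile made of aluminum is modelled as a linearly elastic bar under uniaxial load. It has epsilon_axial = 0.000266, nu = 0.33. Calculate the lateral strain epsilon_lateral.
Model: a linearly elastic bar under uniaxial load, so epsilon_lateral = -nu·epsilon_axial.
Substitute:
  epsilon_lateral = -(0.33 × 0.000266)
  epsilon_lateral = -8.778 × 10⁻⁵
Final answer: epsilon_lateral = -8.778 × 10⁻⁵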